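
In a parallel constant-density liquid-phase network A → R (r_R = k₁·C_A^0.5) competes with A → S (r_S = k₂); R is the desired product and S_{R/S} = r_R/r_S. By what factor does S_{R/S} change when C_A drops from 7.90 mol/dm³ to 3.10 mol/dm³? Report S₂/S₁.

S_{R/S} = (k₁/k₂)·C_A^0.5, so S₂/S₁ = (C_{A,2}/C_{A,1})^0.5.
= (3.10/7.90)^0.5 = (0.3924)^0.5 = 0.626.

0.626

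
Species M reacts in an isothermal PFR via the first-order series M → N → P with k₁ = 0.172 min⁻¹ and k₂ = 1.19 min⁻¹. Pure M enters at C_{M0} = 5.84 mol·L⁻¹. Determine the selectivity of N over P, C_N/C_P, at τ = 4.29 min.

0.180

For first-order series with pure M initially, C_N(τ) = k₁C_{M0}/(k₂−k₁)·(e^(−k₁τ) − e^(−k₂τ)).
e^(−k₁τ) = e^(−0.172×4.29) = e^(−0.7379) = 0.4781; e^(−k₂τ) = e^(−5.105) = 0.006066.
C_N = 0.172×5.84/(1.19−0.172) × (0.4781−0.006066) = 0.9867×0.4721 = 0.4658 mol·L⁻¹.
C_M = C_{M0}e^(−k₁τ) = 2.792 mol·L⁻¹, so C_P = C_{M0}−C_M−C_N = 2.582 mol·L⁻¹; C_N/C_P = 0.180.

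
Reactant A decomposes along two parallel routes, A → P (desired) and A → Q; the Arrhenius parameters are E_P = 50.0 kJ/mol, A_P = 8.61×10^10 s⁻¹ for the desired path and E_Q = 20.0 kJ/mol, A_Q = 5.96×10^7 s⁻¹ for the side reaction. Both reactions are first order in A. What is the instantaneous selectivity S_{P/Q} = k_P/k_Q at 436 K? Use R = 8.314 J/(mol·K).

Since both paths have the same order in A, the concentration cancels and S_{P/Q} = k_P/k_Q = (A_P/A_Q)·exp[(E_Q−E_P)/(RT)].
(E_Q−E_P)/(RT) = (20.0−50.0)×10³/(8.314×436) = -30000/3625 = -8.276.
k_P/k_Q = (8.61×10^10/5.96×10^7)·exp(-8.276) = 1445 × 2.545×10^-4 = 0.368.
Since E_P > E_Q, raising the temperature improves selectivity toward P.

0.368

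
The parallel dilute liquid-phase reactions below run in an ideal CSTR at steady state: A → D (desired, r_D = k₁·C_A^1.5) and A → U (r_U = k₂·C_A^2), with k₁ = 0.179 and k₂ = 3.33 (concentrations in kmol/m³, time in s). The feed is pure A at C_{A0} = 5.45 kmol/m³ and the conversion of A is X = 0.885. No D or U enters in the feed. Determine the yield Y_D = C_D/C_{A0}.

0.0563

Exit C_A = C_{A0}(1−X) = 5.45×0.115 = 0.6267 kmol/m³.
Rates in a CSTR are evaluated at the outlet concentration: r_D = 0.179×0.6267^1.5 = 0.08882, r_U = 3.33×0.6267^2 = 1.308.
Fraction of consumed A going to D: r_D/(r_D+r_U) = 0.06358.
C_D = 0.06358·C_{A0}·X = 0.06358×5.45×0.885 = 0.307 kmol/m³; Y_D = C_D/C_{A0} = 0.0563.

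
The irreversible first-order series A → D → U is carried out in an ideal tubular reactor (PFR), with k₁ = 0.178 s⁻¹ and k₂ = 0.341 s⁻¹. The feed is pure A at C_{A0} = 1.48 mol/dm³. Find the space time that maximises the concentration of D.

For first-order series the maximum of C_D occurs at τ_opt = ln(k₂/k₁)/(k₂−k₁).
= ln(0.341/0.178)/(0.341−0.178) = ln(1.916)/0.1630 = 0.6501/0.1630 = 3.99 s.

3.99 s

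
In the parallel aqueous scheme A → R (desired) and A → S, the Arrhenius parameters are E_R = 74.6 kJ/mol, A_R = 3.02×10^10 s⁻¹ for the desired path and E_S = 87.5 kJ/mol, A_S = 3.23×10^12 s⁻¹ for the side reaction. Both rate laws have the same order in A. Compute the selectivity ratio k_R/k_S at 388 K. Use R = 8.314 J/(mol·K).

With equal orders, S_{R/S} = k_R/k_S = (A_R/A_S)·exp[(E_S−E_R)/(RT)].
(E_S−E_R)/(RT) = (87.5−74.6)×10³/(8.314×388) = 12900/3226 = 3.999.
k_R/k_S = (3.02×10^10/3.23×10^12)·exp(3.999) = 0.009350 × 54.54 = 0.510.

0.510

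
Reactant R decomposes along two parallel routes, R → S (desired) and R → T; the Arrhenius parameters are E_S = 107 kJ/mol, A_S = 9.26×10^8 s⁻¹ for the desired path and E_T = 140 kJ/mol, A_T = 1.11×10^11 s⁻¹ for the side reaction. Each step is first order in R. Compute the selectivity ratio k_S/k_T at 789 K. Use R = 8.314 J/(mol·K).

With equal orders, S_{S/T} = k_S/k_T = (A_S/A_T)·exp[(E_T−E_S)/(RT)].
(E_T−E_S)/(RT) = (140−107)×10³/(8.314×789) = 33000/6560 = 5.031.
k_S/k_T = (9.26×10^8/1.11×10^11)·exp(5.031) = 0.008342 × 153.0 = 1.28.

1.28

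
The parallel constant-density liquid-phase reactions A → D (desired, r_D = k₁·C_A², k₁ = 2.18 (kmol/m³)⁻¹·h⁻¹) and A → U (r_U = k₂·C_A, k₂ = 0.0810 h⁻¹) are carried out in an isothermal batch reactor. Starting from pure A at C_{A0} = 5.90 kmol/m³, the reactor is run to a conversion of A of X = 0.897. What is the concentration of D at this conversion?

5.21 kmol/m³

C_A = C_{A0}(1−X) = 0.6077 kmol/m³.
Along a PFR/batch, dC_U/dC_A = −r_U/(r_D+r_U) = −k₂/(k₂+k₁·C_A).
Integrating from C_{A0} to C_A: C_U = (0.0810/2.18)·ln[(0.0810+2.18·5.90)/(0.0810+2.18·0.608)] = 0.03716·ln(12.94/1.406) = 0.08248 kmol/m³.
Then C_D = (C_{A0}−C_A) − C_U = 5.292 − 0.08248 = 5.210 kmol/m³.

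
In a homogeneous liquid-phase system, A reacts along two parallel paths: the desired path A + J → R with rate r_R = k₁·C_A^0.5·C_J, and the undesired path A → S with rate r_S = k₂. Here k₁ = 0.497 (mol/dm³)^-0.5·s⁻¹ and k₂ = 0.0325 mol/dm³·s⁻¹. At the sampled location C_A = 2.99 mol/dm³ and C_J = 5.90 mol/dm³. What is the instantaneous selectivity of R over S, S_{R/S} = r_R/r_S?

156

S_{R/S} = r_R/r_S = (k₁·C_A^0.5·C_J)/(k₂) = (k₁/k₂)·C_A^0.5·C_J.
= (0.497×2.990^0.5×5.900) / (0.0325) = 5.070/0.03250 = 156.
Since the desired path is higher order in A, keeping C_A high (PFR or concentrated feed) favours R.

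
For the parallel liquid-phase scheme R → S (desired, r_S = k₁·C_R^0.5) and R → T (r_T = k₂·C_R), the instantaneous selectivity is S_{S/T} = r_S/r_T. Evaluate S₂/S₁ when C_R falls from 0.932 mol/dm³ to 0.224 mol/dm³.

2.04

S_{S/T} = (k₁/k₂)·C_R^-0.5, so S₂/S₁ = (C_{R,2}/C_{R,1})^-0.5.
= (0.224/0.932)^(-0.5) = (0.2403)^(-0.5) = 2.04.
Selectivity toward S rises as C_R falls — low-concentration operation is favoured.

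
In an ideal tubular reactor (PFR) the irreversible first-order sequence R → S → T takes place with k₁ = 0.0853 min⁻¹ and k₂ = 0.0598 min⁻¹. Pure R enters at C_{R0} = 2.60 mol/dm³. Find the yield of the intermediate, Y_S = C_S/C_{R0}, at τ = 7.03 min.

0.361

For first-order series with pure R initially, C_S(τ) = k₁C_{R0}/(k₂−k₁)·(e^(−k₁τ) − e^(−k₂τ)).
e^(−k₁τ) = e^(−0.0853×7.03) = e^(−0.5997) = 0.5490; e^(−k₂τ) = e^(−0.4204) = 0.6568.
C_S = 0.0853×2.60/(0.0598−0.0853) × (0.5490−0.6568) = (-8.697)×(-0.1078) = 0.9375 mol/dm³.
Y_S = C_S/C_{R0} = 0.9375/2.60 = 0.361.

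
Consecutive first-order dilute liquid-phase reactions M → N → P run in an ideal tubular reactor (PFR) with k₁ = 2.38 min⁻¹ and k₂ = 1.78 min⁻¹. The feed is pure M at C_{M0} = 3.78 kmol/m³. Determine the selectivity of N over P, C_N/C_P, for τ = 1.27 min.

0.302

For first-order series with pure M initially, C_N(τ) = k₁C_{M0}/(k₂−k₁)·(e^(−k₁τ) − e^(−k₂τ)).
e^(−k₁τ) = e^(−2.38×1.27) = e^(−3.023) = 0.04867; e^(−k₂τ) = e^(−2.261) = 0.1043.
C_N = 2.38×3.78/(1.78−2.38) × (0.04867−0.1043) = (-14.99)×(-0.05561) = 0.8339 kmol/m³.
C_M = C_{M0}e^(−k₁τ) = 0.1840 kmol/m³, so C_P = C_{M0}−C_M−C_N = 2.762 kmol/m³; C_N/C_P = 0.302.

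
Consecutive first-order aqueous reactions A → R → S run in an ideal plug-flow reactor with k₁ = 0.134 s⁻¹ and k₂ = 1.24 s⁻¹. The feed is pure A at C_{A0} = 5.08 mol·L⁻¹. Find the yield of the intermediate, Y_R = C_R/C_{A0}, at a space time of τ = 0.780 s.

Solving the coupled first-order balances gives C_R(τ) = [k₁/(k₂−k₁)]·C_{A0}·(e^(−k₁τ) − e^(−k₂τ)).
e^(−k₁τ) = e^(−0.134×0.780) = e^(−0.1045) = 0.9008; e^(−k₂τ) = e^(−0.9672) = 0.3801.
C_R = 0.134×5.08/(1.24−0.134) × (0.9008−0.3801) = 0.6155×0.5206 = 0.3204 mol·L⁻¹.
Y_R = C_R/C_{A0} = 0.3204/5.08 = 0.0631.

0.0631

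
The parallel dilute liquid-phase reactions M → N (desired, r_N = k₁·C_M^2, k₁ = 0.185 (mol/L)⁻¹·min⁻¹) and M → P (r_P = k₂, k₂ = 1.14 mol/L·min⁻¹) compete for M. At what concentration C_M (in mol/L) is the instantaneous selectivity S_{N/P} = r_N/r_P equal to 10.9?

S_{N/P} = (k₁/k₂)·C_M^2 ⇒ C_M = (S·k₂/k₁)^(0.5).
= (10.9×1.14/0.185)^(0.5) = (67.17)^(0.5) = 8.20 mol/L.

8.20 mol/L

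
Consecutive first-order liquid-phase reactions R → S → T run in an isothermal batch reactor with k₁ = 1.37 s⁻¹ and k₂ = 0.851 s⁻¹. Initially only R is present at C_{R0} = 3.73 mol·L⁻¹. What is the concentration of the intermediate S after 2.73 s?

0.731 mol·L⁻¹

The intermediate concentration in a first-order A→B→C sequence is C_S = k₁C_{R0}(e^(−k₁t) − e^(−k₂t))/(k₂−k₁).
e^(−k₁t) = e^(−1.37×2.73) = e^(−3.740) = 0.02375; e^(−k₂t) = e^(−2.323) = 0.09796.
C_S = 1.37×3.73/(0.851−1.37) × (0.02375−0.09796) = (-9.846)×(-0.07420) = 0.7306 mol·L⁻¹.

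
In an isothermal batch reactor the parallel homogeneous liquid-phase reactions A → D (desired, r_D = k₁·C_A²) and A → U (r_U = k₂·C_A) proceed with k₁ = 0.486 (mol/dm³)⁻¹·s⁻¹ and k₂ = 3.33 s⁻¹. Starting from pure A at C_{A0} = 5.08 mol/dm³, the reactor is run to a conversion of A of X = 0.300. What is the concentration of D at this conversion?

C_A = C_{A0}(1−X) = 3.556 mol/dm³.
Along a PFR/batch, dC_U/dC_A = −r_U/(r_D+r_U) = −k₂/(k₂+k₁·C_A).
Integrating from C_{A0} to C_A: C_U = (3.33/0.486)·ln[(3.33+0.486·5.08)/(3.33+0.486·3.56)] = 6.852·ln(5.799/5.058) = 0.9363 mol/dm³.
Then C_D = (C_{A0}−C_A) − C_U = 1.524 − 0.9363 = 0.5877 mol/dm³.

0.588 mol/dm³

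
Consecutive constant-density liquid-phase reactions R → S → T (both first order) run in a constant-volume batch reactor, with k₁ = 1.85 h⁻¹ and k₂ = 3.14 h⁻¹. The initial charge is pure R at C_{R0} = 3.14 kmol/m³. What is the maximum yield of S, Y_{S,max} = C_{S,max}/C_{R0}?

0.276

Evaluating C_S at t_opt = ln(k₂/k₁)/(k₂−k₁) gives C_{S,max}/C_{R0} = (k₁/k₂)^[k₂/(k₂−k₁)].
= (1.85/3.14)^(3.14/(3.14−1.85)) = (0.5892)^(2.434) = 0.2759.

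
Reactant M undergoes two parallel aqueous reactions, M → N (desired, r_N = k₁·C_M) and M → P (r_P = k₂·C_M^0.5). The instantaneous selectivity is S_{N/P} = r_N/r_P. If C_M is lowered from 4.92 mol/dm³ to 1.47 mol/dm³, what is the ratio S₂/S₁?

0.547

S_{N/P} = (k₁/k₂)·C_M^0.5, so S₂/S₁ = (C_{M,2}/C_{M,1})^0.5.
= (1.47/4.92)^0.5 = (0.2988)^0.5 = 0.547.
Selectivity toward N falls as C_M falls — high-concentration operation is favoured.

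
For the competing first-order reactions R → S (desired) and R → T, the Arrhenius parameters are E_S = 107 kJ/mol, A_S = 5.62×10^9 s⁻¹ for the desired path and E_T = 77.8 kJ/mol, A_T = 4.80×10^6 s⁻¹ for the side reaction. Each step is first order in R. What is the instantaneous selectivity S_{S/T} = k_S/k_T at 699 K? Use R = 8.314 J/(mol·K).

7.70

Since both paths have the same order in R, the concentration cancels and S_{S/T} = k_S/k_T = (A_S/A_T)·exp[(E_T−E_S)/(RT)].
(E_T−E_S)/(RT) = (77.8−107)×10³/(8.314×699) = -29200/5811 = -5.025.
k_S/k_T = (5.62×10^9/4.80×10^6)·exp(-5.025) = 1171 × 0.006575 = 7.70.
Since E_S > E_T, raising the temperature improves selectivity toward S.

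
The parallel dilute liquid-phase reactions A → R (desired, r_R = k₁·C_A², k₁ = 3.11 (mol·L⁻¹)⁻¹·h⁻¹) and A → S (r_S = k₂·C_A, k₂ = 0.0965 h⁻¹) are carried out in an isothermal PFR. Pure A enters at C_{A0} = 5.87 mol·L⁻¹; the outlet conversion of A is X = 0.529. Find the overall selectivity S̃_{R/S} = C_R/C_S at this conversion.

133

C_A = C_{A0}(1−X) = 2.765 mol·L⁻¹.
Along a PFR/batch, dC_S/dC_A = −r_S/(r_R+r_S) = −k₂/(k₂+k₁·C_A).
Integrating from C_{A0} to C_A: C_S = (0.0965/3.11)·ln[(0.0965+3.11·5.87)/(0.0965+3.11·2.76)] = 0.03103·ln(18.35/8.695) = 0.02318 mol·L⁻¹.
Then C_R = (C_{A0}−C_A) − C_S = 3.105 − 0.02318 = 3.082 mol·L⁻¹.
S̃_{R/S} = C_R/C_S = 3.082/0.02318 = 133.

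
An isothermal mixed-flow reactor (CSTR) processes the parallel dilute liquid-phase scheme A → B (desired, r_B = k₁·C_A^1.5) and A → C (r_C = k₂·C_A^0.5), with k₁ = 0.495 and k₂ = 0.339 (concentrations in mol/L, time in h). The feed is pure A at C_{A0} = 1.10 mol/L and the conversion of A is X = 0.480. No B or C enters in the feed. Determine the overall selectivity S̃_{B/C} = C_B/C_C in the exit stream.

Exit C_A = C_{A0}(1−X) = 1.10×0.520 = 0.5720 mol/L.
A CSTR operates uniformly at the exit composition, giving r_B = 0.2141 and r_C = 0.2564 (each k·C_A^n at C_A = 0.5720).
Overall selectivity = C_B/C_C = r_Bτ/(r_Cτ) = r_B/r_C = 0.835.

0.835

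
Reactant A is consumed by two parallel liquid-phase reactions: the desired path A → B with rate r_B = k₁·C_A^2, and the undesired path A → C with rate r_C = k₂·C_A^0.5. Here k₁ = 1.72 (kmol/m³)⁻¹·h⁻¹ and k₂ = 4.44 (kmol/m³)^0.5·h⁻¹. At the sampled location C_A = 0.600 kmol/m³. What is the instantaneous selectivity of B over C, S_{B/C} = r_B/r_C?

S_{B/C} = r_B/r_C = (k₁·C_A^2)/(k₂·C_A^0.5) = (k₁/k₂)·C_A^1.5.
= (1.72×0.6000^2) / (4.44×0.6000^0.5) = 0.6192/3.439 = 0.180.

0.180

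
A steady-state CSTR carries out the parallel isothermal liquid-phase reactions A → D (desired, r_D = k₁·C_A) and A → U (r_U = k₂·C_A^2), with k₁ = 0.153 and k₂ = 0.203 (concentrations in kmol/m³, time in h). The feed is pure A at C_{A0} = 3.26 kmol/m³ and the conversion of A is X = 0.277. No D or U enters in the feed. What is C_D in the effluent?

Exit C_A = C_{A0}(1−X) = 3.26×0.723 = 2.357 kmol/m³.
A CSTR operates uniformly at the exit composition, giving r_D = 0.3606 and r_U = 1.128 (each k·C_A^n at C_A = 2.357).
Fraction of consumed A going to D: r_D/(r_D+r_U) = 0.2423.
C_D = 0.2423·C_{A0}·X = 0.2423×3.26×0.277 = 0.219 kmol/m³.

0.219 kmol/m³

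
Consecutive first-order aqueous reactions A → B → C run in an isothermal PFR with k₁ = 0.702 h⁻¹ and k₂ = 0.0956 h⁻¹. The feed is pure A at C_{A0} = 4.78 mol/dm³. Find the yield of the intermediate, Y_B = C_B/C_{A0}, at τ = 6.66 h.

For first-order series with pure A initially, C_B(τ) = k₁C_{A0}/(k₂−k₁)·(e^(−k₁τ) − e^(−k₂τ)).
e^(−k₁τ) = e^(−0.702×6.66) = e^(−4.675) = 0.009323; e^(−k₂τ) = e^(−0.6367) = 0.5290.
C_B = 0.702×4.78/(0.0956−0.702) × (0.009323−0.5290) = (-5.534)×(-0.5197) = 2.876 mol/dm³.
Y_B = C_B/C_{A0} = 2.876/4.78 = 0.602.

0.602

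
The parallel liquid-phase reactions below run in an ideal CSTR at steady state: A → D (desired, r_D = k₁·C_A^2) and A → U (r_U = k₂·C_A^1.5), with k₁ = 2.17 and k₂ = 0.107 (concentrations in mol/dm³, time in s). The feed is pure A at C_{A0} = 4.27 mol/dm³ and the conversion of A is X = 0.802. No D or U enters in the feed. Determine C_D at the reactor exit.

Exit C_A = C_{A0}(1−X) = 4.27×0.198 = 0.8455 mol/dm³.
A CSTR operates uniformly at the exit composition, giving r_D = 1.551 and r_U = 0.08318 (each k·C_A^n at C_A = 0.8455).
Fraction of consumed A going to D: r_D/(r_D+r_U) = 0.9491.
C_D = 0.9491·C_{A0}·X = 0.9491×4.27×0.802 = 3.25 mol/dm³.

3.25 mol/dm³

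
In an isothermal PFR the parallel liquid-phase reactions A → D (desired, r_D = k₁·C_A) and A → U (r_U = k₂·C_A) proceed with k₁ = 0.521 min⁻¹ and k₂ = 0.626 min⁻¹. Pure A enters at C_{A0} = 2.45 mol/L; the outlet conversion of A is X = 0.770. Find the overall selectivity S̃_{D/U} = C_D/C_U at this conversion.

0.832

C_A = C_{A0}(1−X) = 0.5635 mol/L.
Both paths are first order in A, so the instantaneous fraction to D is constant: dC_D/d(−C_A) = k₁/(k₁+k₂) = 0.4542.
C_D = 0.4542·(C_{A0}−C_A) = 0.4542×1.887 = 0.857 mol/L.
C_U = (C_{A0}−C_A)−C_D = 1.030 mol/L; S̃_{D/U} = 0.8569/1.030 = 0.832.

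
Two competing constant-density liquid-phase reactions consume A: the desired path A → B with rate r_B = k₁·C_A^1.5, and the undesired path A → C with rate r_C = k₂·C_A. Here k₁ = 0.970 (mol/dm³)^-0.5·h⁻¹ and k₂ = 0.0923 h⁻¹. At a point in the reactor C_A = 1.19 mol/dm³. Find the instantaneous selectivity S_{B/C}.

S_{B/C} = r_B/r_C = (k₁·C_A^1.5)/(k₂·C_A) = (k₁/k₂)·C_A^0.5.
= (0.970×1.190^1.5) / (0.0923×1.190) = 1.259/0.1098 = 11.5.

11.5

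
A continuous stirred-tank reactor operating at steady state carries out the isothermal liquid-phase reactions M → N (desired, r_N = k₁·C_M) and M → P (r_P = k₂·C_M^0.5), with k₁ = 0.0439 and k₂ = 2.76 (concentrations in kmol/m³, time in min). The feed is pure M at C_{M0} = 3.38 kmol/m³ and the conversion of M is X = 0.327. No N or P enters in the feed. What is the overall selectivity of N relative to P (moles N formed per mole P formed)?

0.0240

Exit C_M = C_{M0}(1−X) = 3.38×0.673 = 2.275 kmol/m³.
In a CSTR the entire volume is at exit conditions, so r_N = 0.0439×2.275 = 0.09986 and r_P = 2.76×2.275^0.5 = 4.163.
Overall selectivity = C_N/C_P = r_Nτ/(r_Pτ) = r_N/r_P = 0.0240.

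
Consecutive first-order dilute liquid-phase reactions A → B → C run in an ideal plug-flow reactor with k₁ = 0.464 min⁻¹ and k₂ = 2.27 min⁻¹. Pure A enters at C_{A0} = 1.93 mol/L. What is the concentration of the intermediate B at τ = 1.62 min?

0.221 mol/L

Solving the coupled first-order balances gives C_B(τ) = [k₁/(k₂−k₁)]·C_{A0}·(e^(−k₁τ) − e^(−k₂τ)).
e^(−k₁τ) = e^(−0.464×1.62) = e^(−0.7517) = 0.4716; e^(−k₂τ) = e^(−3.677) = 0.02529.
C_B = 0.464×1.93/(2.27−0.464) × (0.4716−0.02529) = 0.4959×0.4463 = 0.2213 mol/L.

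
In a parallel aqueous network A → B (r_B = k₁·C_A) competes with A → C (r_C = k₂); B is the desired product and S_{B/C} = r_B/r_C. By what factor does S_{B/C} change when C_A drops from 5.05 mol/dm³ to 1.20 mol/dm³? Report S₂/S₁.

S_{B/C} = (k₁/k₂)·C_A, so S₂/S₁ = (C_{A,2}/C_{A,1}).
= 1.20/5.05 = 0.238.
Selectivity toward B falls as C_A falls — high-concentration operation is favoured.

0.238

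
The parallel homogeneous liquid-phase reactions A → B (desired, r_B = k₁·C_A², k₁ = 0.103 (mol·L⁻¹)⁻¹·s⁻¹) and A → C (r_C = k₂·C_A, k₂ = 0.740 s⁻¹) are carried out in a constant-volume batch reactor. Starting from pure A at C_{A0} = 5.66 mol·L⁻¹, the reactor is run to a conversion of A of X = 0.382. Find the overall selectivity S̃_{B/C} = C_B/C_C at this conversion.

0.633

C_A = C_{A0}(1−X) = 3.498 mol·L⁻¹.
Along a PFR/batch, dC_C/dC_A = −r_C/(r_B+r_C) = −k₂/(k₂+k₁·C_A).
Integrating from C_{A0} to C_A: C_C = (0.740/0.103)·ln[(0.740+0.103·5.66)/(0.740+0.103·3.50)] = 7.184·ln(1.323/1.100) = 1.324 mol·L⁻¹.
Then C_B = (C_{A0}−C_A) − C_C = 2.162 − 1.324 = 0.8379 mol·L⁻¹.
S̃_{B/C} = C_B/C_C = 0.8379/1.324 = 0.633.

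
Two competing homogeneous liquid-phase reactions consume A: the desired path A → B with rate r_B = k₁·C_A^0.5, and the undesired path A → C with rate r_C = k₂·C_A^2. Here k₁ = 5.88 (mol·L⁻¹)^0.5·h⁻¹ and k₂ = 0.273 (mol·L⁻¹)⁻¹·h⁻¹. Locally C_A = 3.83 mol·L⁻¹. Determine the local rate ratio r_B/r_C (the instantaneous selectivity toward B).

S_{B/C} = r_B/r_C = (k₁·C_A^0.5)/(k₂·C_A^2) = (k₁/k₂)·C_A^-1.5.
= (5.88×3.830^0.5) / (0.273×3.830^2) = 11.51/4.005 = 2.87.
The undesired path is higher order in A, so low C_A (CSTR or dilute feed) favours B.

2.87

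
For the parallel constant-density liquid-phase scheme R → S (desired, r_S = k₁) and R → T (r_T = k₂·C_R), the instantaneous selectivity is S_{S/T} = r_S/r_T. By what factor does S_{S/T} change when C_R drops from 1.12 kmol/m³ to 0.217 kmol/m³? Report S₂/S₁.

S_{S/T} = (k₁/k₂)·C_R⁻¹, so S₂/S₁ = (C_{R,2}/C_{R,1})⁻¹.
= 1.12/0.217 = 5.16.

5.16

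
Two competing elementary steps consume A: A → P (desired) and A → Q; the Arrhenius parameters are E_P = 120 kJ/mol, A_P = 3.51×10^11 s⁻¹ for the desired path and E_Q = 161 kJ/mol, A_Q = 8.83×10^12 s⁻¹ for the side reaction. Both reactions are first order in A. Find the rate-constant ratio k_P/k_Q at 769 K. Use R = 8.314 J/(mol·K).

24.2

With equal orders, S_{P/Q} = k_P/k_Q = (A_P/A_Q)·exp[(E_Q−E_P)/(RT)].
(E_Q−E_P)/(RT) = (161−120)×10³/(8.314×769) = 41000/6393 = 6.413.
k_P/k_Q = (3.51×10^11/8.83×10^12)·exp(6.413) = 0.03975 × 609.6 = 24.2.
Since E_P < E_Q, lowering the temperature improves selectivity toward P.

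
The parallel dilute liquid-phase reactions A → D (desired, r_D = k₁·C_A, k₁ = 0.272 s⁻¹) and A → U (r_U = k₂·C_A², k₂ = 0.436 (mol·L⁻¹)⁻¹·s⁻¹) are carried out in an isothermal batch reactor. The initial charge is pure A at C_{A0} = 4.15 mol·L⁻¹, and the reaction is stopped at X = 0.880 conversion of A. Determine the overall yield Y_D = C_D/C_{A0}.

C_A = C_{A0}(1−X) = 0.4980 mol·L⁻¹.
Along a PFR/batch, dC_D/dC_A = −r_D/(r_D+r_U) = −k₁/(k₁+k₂·C_A).
Integrating from C_{A0} to C_A: C_D = (0.272/0.436)·ln[(0.272+0.436·4.15)/(0.272+0.436·0.498)] = 0.6239·ln(2.081/0.4891) = 0.9034 mol·L⁻¹.
Y_D = C_D/C_{A0} = 0.9034/4.15 = 0.218.

0.218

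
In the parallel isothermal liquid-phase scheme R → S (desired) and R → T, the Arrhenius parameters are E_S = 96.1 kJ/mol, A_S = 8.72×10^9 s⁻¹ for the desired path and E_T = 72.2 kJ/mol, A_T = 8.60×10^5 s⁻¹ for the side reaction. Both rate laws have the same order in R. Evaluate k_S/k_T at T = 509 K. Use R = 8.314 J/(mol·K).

35.7

With equal orders, S_{S/T} = k_S/k_T = (A_S/A_T)·exp[(E_T−E_S)/(RT)].
(E_T−E_S)/(RT) = (72.2−96.1)×10³/(8.314×509) = -23900/4232 = -5.648.
k_S/k_T = (8.72×10^9/8.60×10^5)·exp(-5.648) = 10140 × 0.003526 = 35.7.
Since E_S > E_T, raising the temperature improves selectivity toward S.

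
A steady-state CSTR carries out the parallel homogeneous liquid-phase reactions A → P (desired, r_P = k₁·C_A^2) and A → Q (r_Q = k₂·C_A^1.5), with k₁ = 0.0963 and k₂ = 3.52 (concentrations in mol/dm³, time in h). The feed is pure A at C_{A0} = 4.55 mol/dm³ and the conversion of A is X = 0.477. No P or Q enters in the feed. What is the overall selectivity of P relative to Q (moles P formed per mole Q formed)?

Exit C_A = C_{A0}(1−X) = 4.55×0.523 = 2.380 mol/dm³.
In a CSTR the entire volume is at exit conditions, so r_P = 0.0963×2.380^2 = 0.5453 and r_Q = 3.52×2.380^1.5 = 12.92.
Overall selectivity = C_P/C_Q = r_Pτ/(r_Qτ) = r_P/r_Q = 0.0422.

0.0422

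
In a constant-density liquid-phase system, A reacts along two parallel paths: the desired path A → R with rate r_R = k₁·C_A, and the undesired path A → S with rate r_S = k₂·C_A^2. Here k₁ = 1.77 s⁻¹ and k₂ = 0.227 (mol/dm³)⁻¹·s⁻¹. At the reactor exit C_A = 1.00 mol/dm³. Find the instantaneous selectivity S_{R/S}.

7.80

S_{R/S} = r_R/r_S = (k₁·C_A)/(k₂·C_A^2) = (k₁/k₂)·C_A⁻¹.
= (1.77×1.000) / (0.227×1.000^2) = 1.770/0.2270 = 7.80.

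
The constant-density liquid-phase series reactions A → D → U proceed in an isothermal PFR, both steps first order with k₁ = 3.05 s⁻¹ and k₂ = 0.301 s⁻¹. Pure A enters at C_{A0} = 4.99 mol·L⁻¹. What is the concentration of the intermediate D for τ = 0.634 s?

3.77 mol·L⁻¹

Solving the coupled first-order balances gives C_D(τ) = [k₁/(k₂−k₁)]·C_{A0}·(e^(−k₁τ) − e^(−k₂τ)).
e^(−k₁τ) = e^(−3.05×0.634) = e^(−1.934) = 0.1446; e^(−k₂τ) = e^(−0.1908) = 0.8263.
C_D = 3.05×4.99/(0.301−3.05) × (0.1446−0.8263) = (-5.536)×(-0.6817) = 3.774 mol·L⁻¹.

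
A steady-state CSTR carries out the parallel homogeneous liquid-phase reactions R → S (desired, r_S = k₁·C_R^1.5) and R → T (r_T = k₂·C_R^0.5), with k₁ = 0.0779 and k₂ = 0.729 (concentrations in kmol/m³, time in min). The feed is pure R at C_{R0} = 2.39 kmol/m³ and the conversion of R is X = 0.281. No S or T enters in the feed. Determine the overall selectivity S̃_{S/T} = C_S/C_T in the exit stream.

Exit C_R = C_{R0}(1−X) = 2.39×0.719 = 1.718 kmol/m³.
In a CSTR the entire volume is at exit conditions, so r_S = 0.0779×1.718^1.5 = 0.1755 and r_T = 0.729×1.718^0.5 = 0.9556.
Overall selectivity = C_S/C_T = r_Sτ/(r_Tτ) = r_S/r_T = 0.184.

0.184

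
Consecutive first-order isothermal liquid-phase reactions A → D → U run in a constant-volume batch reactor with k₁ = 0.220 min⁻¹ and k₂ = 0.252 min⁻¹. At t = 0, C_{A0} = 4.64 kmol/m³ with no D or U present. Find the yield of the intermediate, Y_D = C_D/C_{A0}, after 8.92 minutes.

Solving the coupled first-order balances gives C_D(t) = [k₁/(k₂−k₁)]·C_{A0}·(e^(−k₁t) − e^(−k₂t)).
e^(−k₁t) = e^(−0.220×8.92) = e^(−1.962) = 0.1405; e^(−k₂t) = e^(−2.248) = 0.1056.
C_D = 0.220×4.64/(0.252−0.220) × (0.1405−0.1056) = 31.90×0.03489 = 1.113 kmol/m³.
Y_D = C_D/C_{A0} = 1.113/4.64 = 0.240.

0.240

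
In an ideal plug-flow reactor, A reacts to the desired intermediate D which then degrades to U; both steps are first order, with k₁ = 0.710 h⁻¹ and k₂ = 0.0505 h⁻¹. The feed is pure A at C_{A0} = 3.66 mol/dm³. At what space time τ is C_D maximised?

4.01 h

The intermediate peaks when r₁ = r₂, i.e. k₁e^(−k₁τ) = k₂e^(−k₂τ), giving τ_opt = ln(k₂/k₁)/(k₂−k₁).
= ln(0.0505/0.710)/(0.0505−0.710) = ln(0.07113)/-0.6595 = -2.643/-0.6595 = 4.01 h.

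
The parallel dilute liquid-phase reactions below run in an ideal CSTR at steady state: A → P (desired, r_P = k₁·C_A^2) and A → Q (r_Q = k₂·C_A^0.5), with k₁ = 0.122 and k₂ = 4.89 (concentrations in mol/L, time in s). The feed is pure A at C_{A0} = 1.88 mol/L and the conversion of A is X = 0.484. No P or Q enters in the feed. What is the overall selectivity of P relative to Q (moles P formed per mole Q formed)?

Exit C_A = C_{A0}(1−X) = 1.88×0.516 = 0.9701 mol/L.
In a CSTR the entire volume is at exit conditions, so r_P = 0.122×0.9701^2 = 0.1148 and r_Q = 4.89×0.9701^0.5 = 4.816.
Overall selectivity = C_P/C_Q = r_Pτ/(r_Qτ) = r_P/r_Q = 0.0238.

0.0238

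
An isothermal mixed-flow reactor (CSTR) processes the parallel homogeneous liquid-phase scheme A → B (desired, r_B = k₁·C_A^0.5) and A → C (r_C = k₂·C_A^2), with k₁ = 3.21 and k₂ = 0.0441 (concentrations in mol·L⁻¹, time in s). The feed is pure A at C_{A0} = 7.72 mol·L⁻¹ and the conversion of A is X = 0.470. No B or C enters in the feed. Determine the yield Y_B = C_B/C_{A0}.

0.422

Exit C_A = C_{A0}(1−X) = 7.72×0.530 = 4.092 mol·L⁻¹.
Rates in a CSTR are evaluated at the outlet concentration: r_B = 3.21×4.092^0.5 = 6.493, r_C = 0.0441×4.092^2 = 0.7383.
Fraction of consumed A going to B: r_B/(r_B+r_C) = 0.8979.
C_B = 0.8979·C_{A0}·X = 0.8979×7.72×0.470 = 3.26 mol·L⁻¹; Y_B = C_B/C_{A0} = 0.422.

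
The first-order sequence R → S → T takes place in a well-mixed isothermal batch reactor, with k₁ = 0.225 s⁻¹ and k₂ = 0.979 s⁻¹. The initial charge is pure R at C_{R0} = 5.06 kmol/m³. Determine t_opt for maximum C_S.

For first-order series the maximum of C_S occurs at t_opt = ln(k₂/k₁)/(k₂−k₁).
= ln(0.979/0.225)/(0.979−0.225) = ln(4.351)/0.7540 = 1.470/0.7540 = 1.95 s.

1.95 s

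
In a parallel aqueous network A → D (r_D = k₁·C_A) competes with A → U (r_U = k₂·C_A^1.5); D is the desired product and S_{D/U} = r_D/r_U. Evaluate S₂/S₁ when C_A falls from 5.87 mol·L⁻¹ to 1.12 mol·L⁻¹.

2.29

S_{D/U} = (k₁/k₂)·C_A^-0.5, so S₂/S₁ = (C_{A,2}/C_{A,1})^-0.5.
= (1.12/5.87)^(-0.5) = (0.1908)^(-0.5) = 2.29.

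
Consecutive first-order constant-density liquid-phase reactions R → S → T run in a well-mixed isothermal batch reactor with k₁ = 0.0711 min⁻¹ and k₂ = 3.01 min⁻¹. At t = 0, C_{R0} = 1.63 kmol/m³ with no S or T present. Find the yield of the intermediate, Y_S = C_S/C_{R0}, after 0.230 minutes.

The intermediate concentration in a first-order A→B→C sequence is C_S = k₁C_{R0}(e^(−k₁t) − e^(−k₂t))/(k₂−k₁).
e^(−k₁t) = e^(−0.0711×0.230) = e^(−0.01635) = 0.9838; e^(−k₂t) = e^(−0.6923) = 0.5004.
C_S = 0.0711×1.63/(3.01−0.0711) × (0.9838−0.5004) = 0.03943×0.4834 = 0.01906 kmol/m³.
Y_S = C_S/C_{R0} = 0.01906/1.63 = 0.0117.

0.0117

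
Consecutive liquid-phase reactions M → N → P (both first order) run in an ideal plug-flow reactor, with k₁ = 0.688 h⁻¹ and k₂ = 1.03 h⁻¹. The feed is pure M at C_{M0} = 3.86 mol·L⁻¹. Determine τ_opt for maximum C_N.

For first-order series the maximum of C_N occurs at τ_opt = ln(k₂/k₁)/(k₂−k₁).
= ln(1.03/0.688)/(1.03−0.688) = ln(1.497)/0.3420 = 0.4035/0.3420 = 1.18 h.

1.18 h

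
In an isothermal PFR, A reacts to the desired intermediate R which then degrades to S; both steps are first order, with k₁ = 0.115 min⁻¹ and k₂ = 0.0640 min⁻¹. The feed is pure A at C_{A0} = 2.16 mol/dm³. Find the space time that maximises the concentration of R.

For first-order series the maximum of C_R occurs at τ_opt = ln(k₂/k₁)/(k₂−k₁).
= ln(0.0640/0.115)/(0.0640−0.115) = ln(0.5565)/-0.05100 = -0.5860/-0.05100 = 11.5 min.

11.5 min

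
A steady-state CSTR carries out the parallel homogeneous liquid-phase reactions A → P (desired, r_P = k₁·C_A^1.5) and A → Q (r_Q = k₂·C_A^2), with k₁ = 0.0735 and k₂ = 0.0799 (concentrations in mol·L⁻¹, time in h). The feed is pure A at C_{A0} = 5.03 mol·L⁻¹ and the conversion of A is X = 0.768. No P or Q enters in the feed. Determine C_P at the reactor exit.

1.78 mol·L⁻¹

Exit C_A = C_{A0}(1−X) = 5.03×0.232 = 1.167 mol·L⁻¹.
In a CSTR the entire volume is at exit conditions, so r_P = 0.0735×1.167^1.5 = 0.09266 and r_Q = 0.0799×1.167^2 = 0.1088.
Fraction of consumed A going to P: r_P/(r_P+r_Q) = 0.4599.
C_P = 0.4599·C_{A0}·X = 0.4599×5.03×0.768 = 1.78 mol·L⁻¹.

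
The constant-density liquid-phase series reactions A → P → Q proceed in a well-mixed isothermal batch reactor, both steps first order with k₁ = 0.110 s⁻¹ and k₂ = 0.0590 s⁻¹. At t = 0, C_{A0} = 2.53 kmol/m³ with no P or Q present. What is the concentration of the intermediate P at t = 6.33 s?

Solving the coupled first-order balances gives C_P(t) = [k₁/(k₂−k₁)]·C_{A0}·(e^(−k₁t) − e^(−k₂t)).
e^(−k₁t) = e^(−0.110×6.33) = e^(−0.6963) = 0.4984; e^(−k₂t) = e^(−0.3735) = 0.6883.
C_P = 0.110×2.53/(0.0590−0.110) × (0.4984−0.6883) = (-5.457)×(-0.1899) = 1.036 kmol/m³.

1.04 kmol/m³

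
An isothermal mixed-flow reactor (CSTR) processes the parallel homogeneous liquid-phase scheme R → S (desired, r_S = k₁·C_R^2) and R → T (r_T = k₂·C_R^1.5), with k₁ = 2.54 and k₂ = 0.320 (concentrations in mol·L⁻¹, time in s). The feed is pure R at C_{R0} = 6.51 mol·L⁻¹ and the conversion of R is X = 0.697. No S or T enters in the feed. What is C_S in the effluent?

Exit C_R = C_{R0}(1−X) = 6.51×0.303 = 1.973 mol·L⁻¹.
A CSTR operates uniformly at the exit composition, giving r_S = 9.883 and r_T = 0.8865 (each k·C_R^n at C_R = 1.973).
Fraction of consumed R going to S: r_S/(r_S+r_T) = 0.9177.
C_S = 0.9177·C_{R0}·X = 0.9177×6.51×0.697 = 4.16 mol·L⁻¹.

4.16 mol·L⁻¹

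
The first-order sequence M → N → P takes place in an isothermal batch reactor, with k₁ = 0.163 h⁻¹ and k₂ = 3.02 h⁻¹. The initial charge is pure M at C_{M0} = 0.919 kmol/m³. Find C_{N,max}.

0.0420 kmol/m³

Evaluating C_N at t_opt = ln(k₂/k₁)/(k₂−k₁) gives C_{N,max}/C_{M0} = (k₁/k₂)^[k₂/(k₂−k₁)].
= (0.163/3.02)^(3.02/(3.02−0.163)) = (0.05397)^(1.057) = 0.04569.
C_{N,max} = 0.04569×0.919 = 0.0420 kmol/m³.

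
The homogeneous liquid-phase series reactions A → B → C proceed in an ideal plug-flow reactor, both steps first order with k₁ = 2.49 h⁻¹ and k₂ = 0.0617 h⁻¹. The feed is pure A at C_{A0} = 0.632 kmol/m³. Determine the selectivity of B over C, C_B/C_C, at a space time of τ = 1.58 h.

12.9

Solving the coupled first-order balances gives C_B(τ) = [k₁/(k₂−k₁)]·C_{A0}·(e^(−k₁τ) − e^(−k₂τ)).
e^(−k₁τ) = e^(−2.49×1.58) = e^(−3.934) = 0.01956; e^(−k₂τ) = e^(−0.09749) = 0.9071.
C_B = 2.49×0.632/(0.0617−2.49) × (0.01956−0.9071) = (-0.6481)×(-0.8876) = 0.5752 kmol/m³.
C_A = C_{A0}e^(−k₁τ) = 0.01236 kmol/m³, so C_C = C_{A0}−C_A−C_B = 0.04445 kmol/m³; C_B/C_C = 12.9.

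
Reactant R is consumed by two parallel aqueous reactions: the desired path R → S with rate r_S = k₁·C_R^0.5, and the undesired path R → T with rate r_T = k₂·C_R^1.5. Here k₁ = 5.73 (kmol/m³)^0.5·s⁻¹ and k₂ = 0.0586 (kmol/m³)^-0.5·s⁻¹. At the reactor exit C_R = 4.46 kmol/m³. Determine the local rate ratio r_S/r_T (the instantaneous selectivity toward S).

S_{S/T} = r_S/r_T = (k₁·C_R^0.5)/(k₂·C_R^1.5) = (k₁/k₂)·C_R⁻¹.
= (5.73×4.460^0.5) / (0.0586×4.460^1.5) = 12.10/0.5520 = 21.9.
The undesired path is higher order in R, so low C_R (CSTR or dilute feed) favours S.

21.9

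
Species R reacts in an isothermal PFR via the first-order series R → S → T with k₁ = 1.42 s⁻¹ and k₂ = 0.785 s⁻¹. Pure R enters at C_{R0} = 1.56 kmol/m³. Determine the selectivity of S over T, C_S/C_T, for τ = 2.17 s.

Solving the coupled first-order balances gives C_S(τ) = [k₁/(k₂−k₁)]·C_{R0}·(e^(−k₁τ) − e^(−k₂τ)).
e^(−k₁τ) = e^(−1.42×2.17) = e^(−3.081) = 0.04589; e^(−k₂τ) = e^(−1.703) = 0.1821.
C_S = 1.42×1.56/(0.785−1.42) × (0.04589−0.1821) = (-3.489)×(-0.1362) = 0.4750 kmol/m³.
C_R = C_{R0}e^(−k₁τ) = 0.07160 kmol/m³, so C_T = C_{R0}−C_R−C_S = 1.013 kmol/m³; C_S/C_T = 0.469.

0.469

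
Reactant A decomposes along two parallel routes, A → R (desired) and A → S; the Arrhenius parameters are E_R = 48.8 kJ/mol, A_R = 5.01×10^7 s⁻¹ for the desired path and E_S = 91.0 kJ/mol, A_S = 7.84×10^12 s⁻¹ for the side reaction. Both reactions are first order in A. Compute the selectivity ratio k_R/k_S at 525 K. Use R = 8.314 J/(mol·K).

0.101

k_R/k_S = (A_R/A_S)·exp[−(E_R−E_S)/(RT)] = (A_R/A_S)·exp[(E_S−E_R)/(RT)].
(E_S−E_R)/(RT) = (91.0−48.8)×10³/(8.314×525) = 42200/4365 = 9.668.
k_R/k_S = (5.01×10^7/7.84×10^12)·exp(9.668) = 6.390×10^-6 × 15806 = 0.101.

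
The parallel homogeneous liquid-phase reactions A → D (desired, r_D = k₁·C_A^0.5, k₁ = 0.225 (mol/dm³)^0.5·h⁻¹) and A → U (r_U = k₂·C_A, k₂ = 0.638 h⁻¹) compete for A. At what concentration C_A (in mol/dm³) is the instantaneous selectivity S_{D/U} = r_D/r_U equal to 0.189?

S_{D/U} = (k₁/k₂)·C_A^-0.5 ⇒ C_A = (S·k₂/k₁)^(-2).
= (0.189×0.638/0.225)^(-2) = (0.5359)^(-2) = 3.48 mol/dm³.

3.48 mol/dm³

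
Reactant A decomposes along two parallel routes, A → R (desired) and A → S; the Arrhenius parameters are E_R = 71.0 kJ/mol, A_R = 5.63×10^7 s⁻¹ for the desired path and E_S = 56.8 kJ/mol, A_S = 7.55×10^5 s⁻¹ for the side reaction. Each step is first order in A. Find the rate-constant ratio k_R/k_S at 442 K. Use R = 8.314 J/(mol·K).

Since both paths have the same order in A, the concentration cancels and S_{R/S} = k_R/k_S = (A_R/A_S)·exp[(E_S−E_R)/(RT)].
(E_S−E_R)/(RT) = (56.8−71.0)×10³/(8.314×442) = -14200/3675 = -3.864.
k_R/k_S = (5.63×10^7/7.55×10^5)·exp(-3.864) = 74.57 × 0.02098 = 1.56.

1.56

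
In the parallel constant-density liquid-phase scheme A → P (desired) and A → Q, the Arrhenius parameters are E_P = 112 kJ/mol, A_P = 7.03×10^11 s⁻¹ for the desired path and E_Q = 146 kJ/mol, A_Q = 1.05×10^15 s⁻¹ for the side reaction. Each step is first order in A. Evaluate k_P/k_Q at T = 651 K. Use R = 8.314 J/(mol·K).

0.358

Since both paths have the same order in A, the concentration cancels and S_{P/Q} = k_P/k_Q = (A_P/A_Q)·exp[(E_Q−E_P)/(RT)].
(E_Q−E_P)/(RT) = (146−112)×10³/(8.314×651) = 34000/5412 = 6.282.
k_P/k_Q = (7.03×10^11/1.05×10^15)·exp(6.282) = 6.695×10^-4 × 534.8 = 0.358.
Since E_P < E_Q, lowering the temperature improves selectivity toward P.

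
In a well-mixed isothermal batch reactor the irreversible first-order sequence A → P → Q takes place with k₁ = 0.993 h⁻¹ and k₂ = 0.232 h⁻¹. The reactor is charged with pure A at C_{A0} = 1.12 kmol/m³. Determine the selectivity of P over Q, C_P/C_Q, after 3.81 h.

The intermediate concentration in a first-order A→B→C sequence is C_P = k₁C_{A0}(e^(−k₁t) − e^(−k₂t))/(k₂−k₁).
e^(−k₁t) = e^(−0.993×3.81) = e^(−3.783) = 0.02275; e^(−k₂t) = e^(−0.8839) = 0.4132.
C_P = 0.993×1.12/(0.232−0.993) × (0.02275−0.4132) = (-1.461)×(-0.3904) = 0.5706 kmol/m³.
C_A = C_{A0}e^(−k₁t) = 0.02548 kmol/m³, so C_Q = C_{A0}−C_A−C_P = 0.5240 kmol/m³; C_P/C_Q = 1.09.

1.09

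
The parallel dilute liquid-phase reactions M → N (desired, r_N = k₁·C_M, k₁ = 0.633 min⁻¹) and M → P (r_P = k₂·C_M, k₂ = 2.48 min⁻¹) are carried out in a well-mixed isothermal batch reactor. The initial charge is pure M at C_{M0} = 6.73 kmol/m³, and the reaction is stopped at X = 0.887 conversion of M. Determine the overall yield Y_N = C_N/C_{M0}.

0.180

C_M = C_{M0}(1−X) = 0.7605 kmol/m³.
Both paths are first order in M, so the instantaneous fraction to N is constant: dC_N/d(−C_M) = k₁/(k₁+k₂) = 0.2033.
C_N = 0.2033·(C_{M0}−C_M) = 0.2033×5.970 = 1.21 kmol/m³.
Y_N = C_N/C_{M0} = 1.214/6.73 = 0.180.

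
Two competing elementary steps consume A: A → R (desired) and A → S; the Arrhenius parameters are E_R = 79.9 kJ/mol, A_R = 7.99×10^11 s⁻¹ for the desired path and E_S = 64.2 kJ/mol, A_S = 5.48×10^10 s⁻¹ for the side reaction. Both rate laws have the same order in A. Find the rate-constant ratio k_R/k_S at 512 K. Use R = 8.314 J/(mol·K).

0.365

With equal orders, S_{R/S} = k_R/k_S = (A_R/A_S)·exp[(E_S−E_R)/(RT)].
(E_S−E_R)/(RT) = (64.2−79.9)×10³/(8.314×512) = -15700/4257 = -3.688.
k_R/k_S = (7.99×10^11/5.48×10^10)·exp(-3.688) = 14.58 × 0.02502 = 0.365.
Since E_R > E_S, raising the temperature improves selectivity toward R.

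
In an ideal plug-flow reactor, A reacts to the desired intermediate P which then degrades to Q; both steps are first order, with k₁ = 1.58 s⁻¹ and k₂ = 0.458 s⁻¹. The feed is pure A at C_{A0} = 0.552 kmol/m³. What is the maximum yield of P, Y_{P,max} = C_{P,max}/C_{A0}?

Evaluating C_P at τ_opt = ln(k₂/k₁)/(k₂−k₁) gives C_{P,max}/C_{A0} = (k₁/k₂)^[k₂/(k₂−k₁)].
= (1.58/0.458)^(0.458/(0.458−1.58)) = (3.450)^(-0.4082) = 0.6032.

0.603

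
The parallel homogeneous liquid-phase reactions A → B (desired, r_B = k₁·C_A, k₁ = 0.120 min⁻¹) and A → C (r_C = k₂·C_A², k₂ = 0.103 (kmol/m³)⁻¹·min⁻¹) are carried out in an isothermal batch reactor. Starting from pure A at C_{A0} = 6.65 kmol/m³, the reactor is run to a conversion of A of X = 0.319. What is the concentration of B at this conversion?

0.369 kmol/m³

C_A = C_{A0}(1−X) = 4.529 kmol/m³.
Along a PFR/batch, dC_B/dC_A = −r_B/(r_B+r_C) = −k₁/(k₁+k₂·C_A).
Integrating from C_{A0} to C_A: C_B = (0.120/0.103)·ln[(0.120+0.103·6.65)/(0.120+0.103·4.53)] = 1.165·ln(0.8049/0.5865) = 0.3690 kmol/m³.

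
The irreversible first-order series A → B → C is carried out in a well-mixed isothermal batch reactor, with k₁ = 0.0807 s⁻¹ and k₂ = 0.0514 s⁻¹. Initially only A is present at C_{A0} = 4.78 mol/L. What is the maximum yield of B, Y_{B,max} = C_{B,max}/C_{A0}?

0.453

At the optimum, C_{B,max}/C_{A0} = (k₁/k₂)^[k₂/(k₂−k₁)].
= (0.0807/0.0514)^(0.0514/(0.0514−0.0807)) = (1.570)^(-1.754) = 0.4532.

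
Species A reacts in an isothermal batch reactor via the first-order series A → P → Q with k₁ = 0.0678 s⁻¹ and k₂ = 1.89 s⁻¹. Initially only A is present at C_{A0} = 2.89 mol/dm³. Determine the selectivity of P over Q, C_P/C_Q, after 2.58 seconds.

The intermediate concentration in a first-order A→B→C sequence is C_P = k₁C_{A0}(e^(−k₁t) − e^(−k₂t))/(k₂−k₁).
e^(−k₁t) = e^(−0.0678×2.58) = e^(−0.1749) = 0.8395; e^(−k₂t) = e^(−4.876) = 0.007626.
C_P = 0.0678×2.89/(1.89−0.0678) × (0.8395−0.007626) = 0.1075×0.8319 = 0.08945 mol/dm³.
C_A = C_{A0}e^(−k₁t) = 2.426 mol/dm³, so C_Q = C_{A0}−C_A−C_P = 0.3743 mol/dm³; C_P/C_Q = 0.239.

0.239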